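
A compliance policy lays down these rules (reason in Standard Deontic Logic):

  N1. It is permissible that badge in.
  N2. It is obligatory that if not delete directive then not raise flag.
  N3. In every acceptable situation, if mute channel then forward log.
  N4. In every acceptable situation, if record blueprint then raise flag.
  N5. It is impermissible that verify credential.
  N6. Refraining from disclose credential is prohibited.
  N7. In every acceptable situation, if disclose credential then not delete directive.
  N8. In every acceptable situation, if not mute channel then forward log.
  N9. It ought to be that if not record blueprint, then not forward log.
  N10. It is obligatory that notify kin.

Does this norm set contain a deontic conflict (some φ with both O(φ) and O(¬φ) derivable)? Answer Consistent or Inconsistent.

Inconsistent

Premises 3 and 8 are O(mute_channel → forward_log) and O(¬mute_channel → forward_log); every ideal world satisfies mute_channel or ¬mute_channel, so in either case forward_log holds — hence O(forward_log).
Premise 9 is O(¬record_blueprint → ¬forward_log); contrapositively O(forward_log → record_blueprint). Since O(forward_log) holds, K gives O(record_blueprint).
With premise 4, O(record_blueprint → raise_flag), the K-axiom yields O(raise_flag).
The contrapositive of premise 2 (O(¬delete_directive → ¬raise_flag)) is O(raise_flag → delete_directive), and O(raise_flag) is already established, so O(delete_directive).
Premise 7 is O(disclose_credential → ¬delete_directive); contrapositively O(delete_directive → ¬disclose_credential). Since O(delete_directive) holds, K gives O(¬disclose_credential).
However, F(¬disclose_credential) at premise 6 amounts to O(disclose_credential).
We now have both O(¬disclose_credential) and O(disclose_credential) — disclose_credential is simultaneously obligatory and forbidden, violating the D-axiom.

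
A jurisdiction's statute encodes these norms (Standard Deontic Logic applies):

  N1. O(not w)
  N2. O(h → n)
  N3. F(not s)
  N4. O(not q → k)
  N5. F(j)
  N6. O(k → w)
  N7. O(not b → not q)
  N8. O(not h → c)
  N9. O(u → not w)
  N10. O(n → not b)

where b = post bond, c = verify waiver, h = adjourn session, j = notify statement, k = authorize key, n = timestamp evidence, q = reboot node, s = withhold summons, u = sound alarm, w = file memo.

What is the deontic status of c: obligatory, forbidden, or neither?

Premise 1 states O(not w) outright.
The contrapositive of premise 6 (O(k → w)) is O(not w → not k), and O(not w) is already established, so O(not k).
The contrapositive of premise 4 (O(not q → k)) is O(not k → q), and O(not k) is already established, so O(q).
The contrapositive of premise 7 (O(not b → not q)) is O(q → b), and O(q) is already established, so O(b).
Premise 10, O(n → not b), contraposes to O(b → not n); with O(b) we get O(not n).
Premise 2, O(h → n), contraposes to O(not n → not h); with O(not n) we get O(not h).
Applying K to premise 8 (O(not h → c)) and O(not h) yields O(c).
Premises 3, 5, 9 do not contribute to this derivation.
Hence c is obligatory.

Obligatory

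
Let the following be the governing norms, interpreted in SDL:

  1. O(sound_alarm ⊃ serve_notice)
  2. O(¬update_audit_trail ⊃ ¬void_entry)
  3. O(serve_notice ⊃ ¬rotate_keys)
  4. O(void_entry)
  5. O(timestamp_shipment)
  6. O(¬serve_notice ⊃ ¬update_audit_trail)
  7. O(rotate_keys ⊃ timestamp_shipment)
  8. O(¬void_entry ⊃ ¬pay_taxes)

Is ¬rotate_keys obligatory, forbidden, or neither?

Obligatory

From premise 4 we have O(void_entry).
Premise 2 is O(¬update_audit_trail ⊃ ¬void_entry); contrapositively O(void_entry ⊃ update_audit_trail). Since O(void_entry) holds, K gives O(update_audit_trail).
Premise 6, O(¬serve_notice ⊃ ¬update_audit_trail), contraposes to O(update_audit_trail ⊃ serve_notice); with O(update_audit_trail) we get O(serve_notice).
From O(serve_notice) and premise 3, O(serve_notice ⊃ ¬rotate_keys), we obtain O(¬rotate_keys).
Premises 1, 5, 7, 8 do not contribute to this derivation.
Hence ¬rotate_keys is obligatory.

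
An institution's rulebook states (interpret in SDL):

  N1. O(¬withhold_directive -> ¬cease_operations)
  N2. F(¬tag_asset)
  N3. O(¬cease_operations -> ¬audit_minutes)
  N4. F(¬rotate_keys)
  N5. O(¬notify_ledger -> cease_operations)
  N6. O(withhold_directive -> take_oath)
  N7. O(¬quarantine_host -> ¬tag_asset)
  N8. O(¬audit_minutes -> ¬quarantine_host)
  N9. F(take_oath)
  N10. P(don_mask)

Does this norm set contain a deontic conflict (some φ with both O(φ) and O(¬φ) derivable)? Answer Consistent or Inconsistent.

Premise 2, F(¬tag_asset), is equivalent to O(tag_asset).
Premise 7, O(¬quarantine_host -> ¬tag_asset), contraposes to O(tag_asset -> quarantine_host); with O(tag_asset) we get O(quarantine_host).
Premise 8, O(¬audit_minutes -> ¬quarantine_host), contraposes to O(quarantine_host -> audit_minutes); with O(quarantine_host) we get O(audit_minutes).
The contrapositive of premise 3 (O(¬cease_operations -> ¬audit_minutes)) is O(audit_minutes -> cease_operations), and O(audit_minutes) is already established, so O(cease_operations).
The contrapositive of premise 1 (O(¬withhold_directive -> ¬cease_operations)) is O(cease_operations -> withhold_directive), and O(cease_operations) is already established, so O(withhold_directive).
Premise 6 is O(withhold_directive -> take_oath); since O(withhold_directive), deontic closure gives O(take_oath).
Yet premise 9 is F(take_oath), i.e. O(¬take_oath).
We now have both O(take_oath) and O(¬take_oath) — take_oath is simultaneously obligatory and forbidden, violating the D-axiom.

Inconsistent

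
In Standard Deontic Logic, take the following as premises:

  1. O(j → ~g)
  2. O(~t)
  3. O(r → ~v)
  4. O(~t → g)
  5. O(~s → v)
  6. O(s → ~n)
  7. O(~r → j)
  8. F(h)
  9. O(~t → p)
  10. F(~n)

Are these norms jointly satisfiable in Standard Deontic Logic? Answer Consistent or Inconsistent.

Inconsistent

Premise 10, F(~n), is equivalent to O(n).
Premise 6 is O(s → ~n); contrapositively O(n → ~s). Since O(n) holds, K gives O(~s).
With premise 5, O(~s → v), the K-axiom yields O(v).
Premise 3 is O(r → ~v); contrapositively O(v → ~r). Since O(v) holds, K gives O(~r).
With premise 7, O(~r → j), the K-axiom yields O(j).
Premise 1 is O(j → ~g); since O(j), deontic closure gives O(~g).
Premise 4, O(~t → g), contraposes to O(~g → t); with O(~g) we get O(t).
Yet premise 2 states O(~t).
We now have both O(t) and O(~t) — t is simultaneously obligatory and forbidden, violating the D-axiom.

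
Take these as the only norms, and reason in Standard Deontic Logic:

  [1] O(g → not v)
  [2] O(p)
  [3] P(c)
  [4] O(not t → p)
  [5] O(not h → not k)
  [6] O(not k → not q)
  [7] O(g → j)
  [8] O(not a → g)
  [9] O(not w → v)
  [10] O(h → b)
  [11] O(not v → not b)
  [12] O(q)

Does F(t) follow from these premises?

No

Premise 4 is O(not t → p); even if O(p) held, inferring O(not t) would be affirming the consequent — invalid.
No other premise forces O(not t). An ideal world satisfying every premise can still have t true, so F(t) is not derivable.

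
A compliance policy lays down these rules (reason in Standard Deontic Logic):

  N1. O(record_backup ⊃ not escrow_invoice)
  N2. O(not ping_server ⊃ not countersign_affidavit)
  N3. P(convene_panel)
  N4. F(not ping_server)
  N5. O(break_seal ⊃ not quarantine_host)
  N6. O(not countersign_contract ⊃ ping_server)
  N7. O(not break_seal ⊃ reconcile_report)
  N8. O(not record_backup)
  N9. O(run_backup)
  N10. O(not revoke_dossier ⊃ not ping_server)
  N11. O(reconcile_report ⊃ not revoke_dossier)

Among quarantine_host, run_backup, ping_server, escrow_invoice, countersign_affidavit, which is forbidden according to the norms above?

quarantine_host

F(not ping_server) at premise 4 means O(ping_server).
Premise 10, O(not revoke_dossier ⊃ not ping_server), contraposes to O(ping_server ⊃ revoke_dossier); with O(ping_server) we get O(revoke_dossier).
The contrapositive of premise 11 (O(reconcile_report ⊃ not revoke_dossier)) is O(revoke_dossier ⊃ not reconcile_report), and O(revoke_dossier) is already established, so O(not reconcile_report).
Premise 7, O(not break_seal ⊃ reconcile_report), contraposes to O(not reconcile_report ⊃ break_seal); with O(not reconcile_report) we get O(break_seal).
With premise 5, O(break_seal ⊃ not quarantine_host), the K-axiom yields O(not quarantine_host).
So O(not quarantine_host) holds, i.e. quarantine_host is forbidden. None of the other listed options is forbidden under the premises.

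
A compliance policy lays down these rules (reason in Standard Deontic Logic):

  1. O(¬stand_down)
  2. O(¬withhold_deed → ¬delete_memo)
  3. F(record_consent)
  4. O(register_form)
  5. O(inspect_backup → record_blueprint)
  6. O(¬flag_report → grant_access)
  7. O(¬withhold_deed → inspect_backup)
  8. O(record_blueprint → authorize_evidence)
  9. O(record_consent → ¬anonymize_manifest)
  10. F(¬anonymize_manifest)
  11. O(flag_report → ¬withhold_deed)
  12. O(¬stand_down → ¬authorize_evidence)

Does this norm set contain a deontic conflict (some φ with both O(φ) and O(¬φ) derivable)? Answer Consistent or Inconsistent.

Premise 9 is O(record_consent → ¬anonymize_manifest), but O(record_consent) is not derivable from the premises, so it does not yield O(¬anonymize_manifest).
So O(¬anonymize_manifest) is not derivable, and the apparent clash with O(anonymize_manifest) does not arise.
A world satisfying every obligation exists (e.g. anonymize_manifest=true, authorize_evidence=false, delete_memo=false, flag_report=false, grant_access=true, inspect_backup=false, record_blueprint=false, record_consent=false, register_form=true, stand_down=false, withhold_deed=true); no atom is both obligatory and forbidden, so the set is consistent.

Consistent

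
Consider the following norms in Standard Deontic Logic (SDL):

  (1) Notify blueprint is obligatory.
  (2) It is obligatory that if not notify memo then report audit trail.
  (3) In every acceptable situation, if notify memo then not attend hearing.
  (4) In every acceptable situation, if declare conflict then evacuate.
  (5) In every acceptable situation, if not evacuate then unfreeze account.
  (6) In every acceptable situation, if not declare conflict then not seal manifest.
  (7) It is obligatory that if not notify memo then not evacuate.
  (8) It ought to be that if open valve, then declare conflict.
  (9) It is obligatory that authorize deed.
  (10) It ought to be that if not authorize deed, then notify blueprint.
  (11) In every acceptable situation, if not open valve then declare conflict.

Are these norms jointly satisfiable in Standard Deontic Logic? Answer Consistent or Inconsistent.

Consistent

Premise 10 is O(¬authorize_deed → notify_blueprint); even if O(notify_blueprint) held, inferring O(¬authorize_deed) would be affirming the consequent — invalid.
So O(¬authorize_deed) is not derivable, and the apparent clash with O(authorize_deed) does not arise.
A world satisfying every obligation exists (e.g. attend_hearing=false, authorize_deed=true, declare_conflict=true, evacuate=true, notify_blueprint=true, notify_memo=true, open_valve=false, report_audit_trail=false, seal_manifest=false, unfreeze_account=false); no atom is both obligatory and forbidden, so the set is consistent.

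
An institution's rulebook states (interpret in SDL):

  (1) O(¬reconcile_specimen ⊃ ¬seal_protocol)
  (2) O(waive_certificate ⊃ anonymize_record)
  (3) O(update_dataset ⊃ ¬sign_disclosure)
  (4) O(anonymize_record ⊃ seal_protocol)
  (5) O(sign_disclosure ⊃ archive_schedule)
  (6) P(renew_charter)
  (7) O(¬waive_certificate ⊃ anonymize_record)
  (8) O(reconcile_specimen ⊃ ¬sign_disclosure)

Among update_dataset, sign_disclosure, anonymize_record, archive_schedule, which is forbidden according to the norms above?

sign_disclosure

Premises 2 and 7 cover both cases: O(waive_certificate ⊃ anonymize_record) and O(¬waive_certificate ⊃ anonymize_record). Since waive_certificate ∨ ¬waive_certificate is a tautology, O(anonymize_record) follows.
Applying K to premise 4 (O(anonymize_record ⊃ seal_protocol)) and O(anonymize_record) yields O(seal_protocol).
Premise 1, O(¬reconcile_specimen ⊃ ¬seal_protocol), contraposes to O(seal_protocol ⊃ reconcile_specimen); with O(seal_protocol) we get O(reconcile_specimen).
Applying K to premise 8 (O(reconcile_specimen ⊃ ¬sign_disclosure)) and O(reconcile_specimen) yields O(¬sign_disclosure).
So O(¬sign_disclosure) holds, i.e. sign_disclosure is forbidden. None of the other listed options is forbidden under the premises.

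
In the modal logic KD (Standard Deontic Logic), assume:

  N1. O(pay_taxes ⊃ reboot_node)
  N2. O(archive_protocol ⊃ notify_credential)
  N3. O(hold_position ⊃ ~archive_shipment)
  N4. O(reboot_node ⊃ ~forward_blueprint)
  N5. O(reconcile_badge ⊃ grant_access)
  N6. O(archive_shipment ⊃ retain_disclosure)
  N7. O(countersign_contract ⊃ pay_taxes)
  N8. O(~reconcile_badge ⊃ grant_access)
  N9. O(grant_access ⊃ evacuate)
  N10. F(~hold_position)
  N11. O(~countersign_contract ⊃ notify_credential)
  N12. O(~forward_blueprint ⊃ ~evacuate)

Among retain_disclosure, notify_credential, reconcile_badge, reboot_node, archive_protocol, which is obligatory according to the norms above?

notify_credential

Premises 5 and 8 cover both cases: O(reconcile_badge ⊃ grant_access) and O(~reconcile_badge ⊃ grant_access). Since reconcile_badge ∨ ~reconcile_badge is a tautology, O(grant_access) follows.
Premise 9 is O(grant_access ⊃ evacuate); since O(grant_access), deontic closure gives O(evacuate).
The contrapositive of premise 12 (O(~forward_blueprint ⊃ ~evacuate)) is O(evacuate ⊃ forward_blueprint), and O(evacuate) is already established, so O(forward_blueprint).
Premise 4 is O(reboot_node ⊃ ~forward_blueprint); contrapositively O(forward_blueprint ⊃ ~reboot_node). Since O(forward_blueprint) holds, K gives O(~reboot_node).
Premise 1, O(pay_taxes ⊃ reboot_node), contraposes to O(~reboot_node ⊃ ~pay_taxes); with O(~reboot_node) we get O(~pay_taxes).
The contrapositive of premise 7 (O(countersign_contract ⊃ pay_taxes)) is O(~pay_taxes ⊃ ~countersign_contract), and O(~pay_taxes) is already established, so O(~countersign_contract).
Applying K to premise 11 (O(~countersign_contract ⊃ notify_credential)) and O(~countersign_contract) yields O(notify_credential).
So O(notify_credential) holds — notify_credential is obligatory. None of the other listed options is made obligatory by any chain of premises.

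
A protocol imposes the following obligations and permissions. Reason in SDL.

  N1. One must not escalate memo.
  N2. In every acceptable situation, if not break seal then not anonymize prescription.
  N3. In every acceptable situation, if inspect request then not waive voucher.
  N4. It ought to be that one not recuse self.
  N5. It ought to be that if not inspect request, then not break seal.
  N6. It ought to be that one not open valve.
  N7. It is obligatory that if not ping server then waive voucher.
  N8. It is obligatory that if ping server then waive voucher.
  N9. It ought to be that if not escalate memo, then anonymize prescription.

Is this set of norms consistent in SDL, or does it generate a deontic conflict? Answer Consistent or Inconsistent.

Inconsistent

By case analysis on ¬ping_server: premise 7 gives O(¬ping_server → waive_voucher) and premise 8 gives O(ping_server → waive_voucher), so O(waive_voucher) either way.
The contrapositive of premise 3 (O(inspect_request → ¬waive_voucher)) is O(waive_voucher → ¬inspect_request), and O(waive_voucher) is already established, so O(¬inspect_request).
From O(¬inspect_request) and premise 5, O(¬inspect_request → ¬break_seal), we obtain O(¬break_seal).
From O(¬break_seal) and premise 2, O(¬break_seal → ¬anonymize_prescription), we obtain O(¬anonymize_prescription).
The contrapositive of premise 9 (O(¬escalate_memo → anonymize_prescription)) is O(¬anonymize_prescription → escalate_memo), and O(¬anonymize_prescription) is already established, so O(escalate_memo).
But premise 1, F(escalate_memo), means O(¬escalate_memo).
We now have both O(escalate_memo) and O(¬escalate_memo) — escalate_memo is simultaneously obligatory and forbidden, violating the D-axiom.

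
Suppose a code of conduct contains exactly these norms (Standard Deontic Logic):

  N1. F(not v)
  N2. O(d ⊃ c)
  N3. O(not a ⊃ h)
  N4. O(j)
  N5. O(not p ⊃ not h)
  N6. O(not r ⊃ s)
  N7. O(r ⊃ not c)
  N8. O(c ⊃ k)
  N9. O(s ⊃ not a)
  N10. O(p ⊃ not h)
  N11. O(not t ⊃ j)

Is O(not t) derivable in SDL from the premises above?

Premise 11 is O(not t ⊃ j); even if O(j) held, inferring O(not t) would be affirming the consequent — invalid.
No other premise forces O(not t). An ideal world satisfying every premise can still have not t false, so O(not t) is not derivable.

No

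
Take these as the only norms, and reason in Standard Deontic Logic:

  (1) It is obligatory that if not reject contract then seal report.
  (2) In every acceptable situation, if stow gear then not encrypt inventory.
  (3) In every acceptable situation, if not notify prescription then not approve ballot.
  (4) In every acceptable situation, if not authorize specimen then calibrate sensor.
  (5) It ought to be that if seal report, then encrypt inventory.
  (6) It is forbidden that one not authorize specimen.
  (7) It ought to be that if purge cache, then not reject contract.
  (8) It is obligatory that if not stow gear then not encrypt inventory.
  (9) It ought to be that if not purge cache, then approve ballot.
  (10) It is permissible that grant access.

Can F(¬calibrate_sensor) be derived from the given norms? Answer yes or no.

No

Premise 4 is O(¬authorize_specimen → calibrate_sensor), but O(¬authorize_specimen) is not derivable from the premises, so it does not yield O(calibrate_sensor).
No other premise forces O(calibrate_sensor). An ideal world satisfying every premise can still have ¬calibrate_sensor true, so F(¬calibrate_sensor) is not derivable.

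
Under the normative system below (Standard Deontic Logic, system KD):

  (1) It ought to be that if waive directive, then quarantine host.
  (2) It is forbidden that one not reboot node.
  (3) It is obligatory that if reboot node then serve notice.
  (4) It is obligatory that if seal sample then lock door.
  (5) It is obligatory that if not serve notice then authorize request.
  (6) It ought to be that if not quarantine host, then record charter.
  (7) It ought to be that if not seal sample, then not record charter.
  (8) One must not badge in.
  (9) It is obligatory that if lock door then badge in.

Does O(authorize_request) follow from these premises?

No

Premise 5 is O(¬serve_notice → authorize_request), but O(¬serve_notice) is not derivable from the premises, so it does not yield O(authorize_request).
No other premise forces O(authorize_request). An ideal world satisfying every premise can still have authorize_request false, so O(authorize_request) is not derivable.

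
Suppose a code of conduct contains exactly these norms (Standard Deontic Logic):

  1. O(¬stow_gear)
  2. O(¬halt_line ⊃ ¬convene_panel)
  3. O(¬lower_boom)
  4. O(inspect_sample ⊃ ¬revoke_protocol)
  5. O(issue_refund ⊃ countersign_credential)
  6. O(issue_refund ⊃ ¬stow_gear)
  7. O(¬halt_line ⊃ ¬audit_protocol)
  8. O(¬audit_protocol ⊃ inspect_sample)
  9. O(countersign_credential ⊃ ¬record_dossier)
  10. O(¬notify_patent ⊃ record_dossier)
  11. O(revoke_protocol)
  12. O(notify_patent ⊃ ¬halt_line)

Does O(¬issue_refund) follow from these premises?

Premise 11 states O(revoke_protocol) outright.
The contrapositive of premise 4 (O(inspect_sample ⊃ ¬revoke_protocol)) is O(revoke_protocol ⊃ ¬inspect_sample), and O(revoke_protocol) is already established, so O(¬inspect_sample).
The contrapositive of premise 8 (O(¬audit_protocol ⊃ inspect_sample)) is O(¬inspect_sample ⊃ audit_protocol), and O(¬inspect_sample) is already established, so O(audit_protocol).
The contrapositive of premise 7 (O(¬halt_line ⊃ ¬audit_protocol)) is O(audit_protocol ⊃ halt_line), and O(audit_protocol) is already established, so O(halt_line).
Premise 12 is O(notify_patent ⊃ ¬halt_line); contrapositively O(halt_line ⊃ ¬notify_patent). Since O(halt_line) holds, K gives O(¬notify_patent).
Applying K to premise 10 (O(¬notify_patent ⊃ record_dossier)) and O(¬notify_patent) yields O(record_dossier).
Premise 9, O(countersign_credential ⊃ ¬record_dossier), contraposes to O(record_dossier ⊃ ¬countersign_credential); with O(record_dossier) we get O(¬countersign_credential).
Premise 5 is O(issue_refund ⊃ countersign_credential); contrapositively O(¬countersign_credential ⊃ ¬issue_refund). Since O(¬countersign_credential) holds, K gives O(¬issue_refund).
Premises 1, 2, 3, 6 do not contribute to this derivation.
So O(¬issue_refund) follows.

Yes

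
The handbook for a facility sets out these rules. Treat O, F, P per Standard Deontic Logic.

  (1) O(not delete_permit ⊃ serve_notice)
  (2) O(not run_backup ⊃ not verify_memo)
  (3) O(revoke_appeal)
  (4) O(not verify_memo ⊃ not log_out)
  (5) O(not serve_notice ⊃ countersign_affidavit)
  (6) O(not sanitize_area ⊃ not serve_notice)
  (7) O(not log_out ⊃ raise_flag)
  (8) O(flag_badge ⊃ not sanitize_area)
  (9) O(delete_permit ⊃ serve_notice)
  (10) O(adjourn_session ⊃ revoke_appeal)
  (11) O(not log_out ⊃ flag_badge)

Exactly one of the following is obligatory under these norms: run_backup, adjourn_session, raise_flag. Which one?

Premises 1 and 9 are O(not delete_permit ⊃ serve_notice) and O(delete_permit ⊃ serve_notice); every ideal world satisfies not delete_permit or delete_permit, so in either case serve_notice holds — hence O(serve_notice).
Premise 6, O(not sanitize_area ⊃ not serve_notice), contraposes to O(serve_notice ⊃ sanitize_area); with O(serve_notice) we get O(sanitize_area).
Premise 8 is O(flag_badge ⊃ not sanitize_area); contrapositively O(sanitize_area ⊃ not flag_badge). Since O(sanitize_area) holds, K gives O(not flag_badge).
The contrapositive of premise 11 (O(not log_out ⊃ flag_badge)) is O(not flag_badge ⊃ log_out), and O(not flag_badge) is already established, so O(log_out).
Premise 4, O(not verify_memo ⊃ not log_out), contraposes to O(log_out ⊃ verify_memo); with O(log_out) we get O(verify_memo).
The contrapositive of premise 2 (O(not run_backup ⊃ not verify_memo)) is O(verify_memo ⊃ run_backup), and O(verify_memo) is already established, so O(run_backup).
So O(run_backup) holds — run_backup is obligatory. None of the other listed options is made obligatory by any chain of premises.

run_backup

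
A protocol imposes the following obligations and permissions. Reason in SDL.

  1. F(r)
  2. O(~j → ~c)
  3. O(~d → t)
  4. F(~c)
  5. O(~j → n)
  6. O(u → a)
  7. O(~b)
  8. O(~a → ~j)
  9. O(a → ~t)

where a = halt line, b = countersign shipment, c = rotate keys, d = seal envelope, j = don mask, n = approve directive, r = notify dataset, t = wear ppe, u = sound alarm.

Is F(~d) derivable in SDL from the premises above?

Premise 4 is F(~c), i.e. O(c).
The contrapositive of premise 2 (O(~j → ~c)) is O(c → j), and O(c) is already established, so O(j).
Premise 8 is O(~a → ~j); contrapositively O(j → a). Since O(j) holds, K gives O(a).
Premise 9 is O(a → ~t); since O(a), deontic closure gives O(~t).
The contrapositive of premise 3 (O(~d → t)) is O(~t → d), and O(~t) is already established, so O(d).
Premises 1, 5, 6, 7 do not contribute to this derivation.
So O(d) holds, i.e. F(~d). The claim follows.

Yes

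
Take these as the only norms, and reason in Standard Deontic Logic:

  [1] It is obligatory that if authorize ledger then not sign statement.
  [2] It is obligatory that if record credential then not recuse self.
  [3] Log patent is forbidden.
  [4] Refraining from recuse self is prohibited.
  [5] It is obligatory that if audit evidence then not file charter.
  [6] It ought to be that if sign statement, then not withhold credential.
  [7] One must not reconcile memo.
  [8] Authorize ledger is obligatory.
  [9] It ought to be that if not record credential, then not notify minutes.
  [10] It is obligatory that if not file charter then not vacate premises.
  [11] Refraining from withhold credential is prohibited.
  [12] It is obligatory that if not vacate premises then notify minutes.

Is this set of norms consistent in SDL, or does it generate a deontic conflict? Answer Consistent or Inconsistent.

Premise 6 is O(sign_statement → ¬withhold_credential), but O(sign_statement) is not derivable from the premises, so it does not yield O(¬withhold_credential).
So O(¬withhold_credential) is not derivable, and the apparent clash with O(withhold_credential) does not arise.
A world satisfying every obligation exists (e.g. audit_evidence=false, authorize_ledger=true, file_charter=true, log_patent=false, notify_minutes=false, reconcile_memo=false, record_credential=false, recuse_self=true, sign_statement=false, vacate_premises=true, withhold_credential=true); no atom is both obligatory and forbidden, so the set is consistent.

Consistent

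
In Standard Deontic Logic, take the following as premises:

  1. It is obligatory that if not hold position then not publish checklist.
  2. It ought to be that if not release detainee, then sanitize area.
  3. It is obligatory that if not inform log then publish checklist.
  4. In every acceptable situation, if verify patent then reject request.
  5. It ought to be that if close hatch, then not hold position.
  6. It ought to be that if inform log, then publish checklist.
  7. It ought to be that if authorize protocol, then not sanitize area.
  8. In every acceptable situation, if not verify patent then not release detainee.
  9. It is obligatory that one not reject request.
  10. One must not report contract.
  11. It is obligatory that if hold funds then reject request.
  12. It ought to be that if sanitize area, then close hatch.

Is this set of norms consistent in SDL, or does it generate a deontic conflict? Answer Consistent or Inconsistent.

Premises 3 and 6 are O(¬inform_log → publish_checklist) and O(inform_log → publish_checklist); every ideal world satisfies ¬inform_log or inform_log, so in either case publish_checklist holds — hence O(publish_checklist).
Premise 1 is O(¬hold_position → ¬publish_checklist); contrapositively O(publish_checklist → hold_position). Since O(publish_checklist) holds, K gives O(hold_position).
The contrapositive of premise 5 (O(close_hatch → ¬hold_position)) is O(hold_position → ¬close_hatch), and O(hold_position) is already established, so O(¬close_hatch).
The contrapositive of premise 12 (O(sanitize_area → close_hatch)) is O(¬close_hatch → ¬sanitize_area), and O(¬close_hatch) is already established, so O(¬sanitize_area).
The contrapositive of premise 2 (O(¬release_detainee → sanitize_area)) is O(¬sanitize_area → release_detainee), and O(¬sanitize_area) is already established, so O(release_detainee).
Premise 8 is O(¬verify_patent → ¬release_detainee); contrapositively O(release_detainee → verify_patent). Since O(release_detainee) holds, K gives O(verify_patent).
Applying K to premise 4 (O(verify_patent → reject_request)) and O(verify_patent) yields O(reject_request).
But premise 9 directly asserts O(¬reject_request).
We now have both O(reject_request) and O(¬reject_request) — reject_request is simultaneously obligatory and forbidden, violating the D-axiom.

Inconsistent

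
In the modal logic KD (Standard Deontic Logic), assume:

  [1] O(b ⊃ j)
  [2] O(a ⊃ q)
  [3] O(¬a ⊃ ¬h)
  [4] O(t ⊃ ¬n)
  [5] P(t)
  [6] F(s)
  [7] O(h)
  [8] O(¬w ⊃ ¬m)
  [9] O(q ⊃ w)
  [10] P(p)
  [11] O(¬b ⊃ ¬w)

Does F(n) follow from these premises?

Premise 4 is O(t ⊃ ¬n), but O(t) is not derivable from the premises (the permission P(t) asserts only ¬O(¬t), not O(t)), so it does not yield O(¬n).
No other premise forces O(¬n). An ideal world satisfying every premise can still have n true, so F(n) is not derivable.

No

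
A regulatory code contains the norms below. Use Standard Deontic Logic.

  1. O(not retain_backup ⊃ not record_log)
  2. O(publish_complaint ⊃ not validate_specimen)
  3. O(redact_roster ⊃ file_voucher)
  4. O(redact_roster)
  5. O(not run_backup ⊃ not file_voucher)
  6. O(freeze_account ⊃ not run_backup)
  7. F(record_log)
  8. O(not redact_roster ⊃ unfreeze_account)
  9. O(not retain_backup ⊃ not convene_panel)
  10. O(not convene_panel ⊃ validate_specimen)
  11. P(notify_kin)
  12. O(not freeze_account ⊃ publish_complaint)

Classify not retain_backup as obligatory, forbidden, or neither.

Forbidden

Premise 4 gives O(redact_roster).
From O(redact_roster) and premise 3, O(redact_roster ⊃ file_voucher), we obtain O(file_voucher).
Premise 5 is O(not run_backup ⊃ not file_voucher); contrapositively O(file_voucher ⊃ run_backup). Since O(file_voucher) holds, K gives O(run_backup).
The contrapositive of premise 6 (O(freeze_account ⊃ not run_backup)) is O(run_backup ⊃ not freeze_account), and O(run_backup) is already established, so O(not freeze_account).
With premise 12, O(not freeze_account ⊃ publish_complaint), the K-axiom yields O(publish_complaint).
Premise 2 is O(publish_complaint ⊃ not validate_specimen); since O(publish_complaint), deontic closure gives O(not validate_specimen).
Premise 10, O(not convene_panel ⊃ validate_specimen), contraposes to O(not validate_specimen ⊃ convene_panel); with O(not validate_specimen) we get O(convene_panel).
The contrapositive of premise 9 (O(not retain_backup ⊃ not convene_panel)) is O(convene_panel ⊃ retain_backup), and O(convene_panel) is already established, so O(retain_backup).
Premises 1, 7, 8, 11 do not contribute to this derivation.
Thus O(retain_backup), which is F(not retain_backup): not retain_backup is forbidden.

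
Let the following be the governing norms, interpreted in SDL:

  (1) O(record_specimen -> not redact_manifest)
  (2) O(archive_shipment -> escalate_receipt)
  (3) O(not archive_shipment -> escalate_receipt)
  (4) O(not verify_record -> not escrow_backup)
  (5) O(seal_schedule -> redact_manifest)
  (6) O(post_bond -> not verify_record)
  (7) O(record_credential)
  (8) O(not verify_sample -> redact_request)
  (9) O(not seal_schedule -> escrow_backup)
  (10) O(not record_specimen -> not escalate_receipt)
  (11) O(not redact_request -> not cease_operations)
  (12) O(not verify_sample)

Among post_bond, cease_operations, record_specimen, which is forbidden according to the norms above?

post_bond

By case analysis on archive_shipment: premise 2 gives O(archive_shipment -> escalate_receipt) and premise 3 gives O(not archive_shipment -> escalate_receipt), so O(escalate_receipt) either way.
Premise 10, O(not record_specimen -> not escalate_receipt), contraposes to O(escalate_receipt -> record_specimen); with O(escalate_receipt) we get O(record_specimen).
From O(record_specimen) and premise 1, O(record_specimen -> not redact_manifest), we obtain O(not redact_manifest).
Premise 5 is O(seal_schedule -> redact_manifest); contrapositively O(not redact_manifest -> not seal_schedule). Since O(not redact_manifest) holds, K gives O(not seal_schedule).
From O(not seal_schedule) and premise 9, O(not seal_schedule -> escrow_backup), we obtain O(escrow_backup).
Premise 4 is O(not verify_record -> not escrow_backup); contrapositively O(escrow_backup -> verify_record). Since O(escrow_backup) holds, K gives O(verify_record).
Premise 6, O(post_bond -> not verify_record), contraposes to O(verify_record -> not post_bond); with O(verify_record) we get O(not post_bond).
So O(not post_bond) holds, i.e. post_bond is forbidden. None of the other listed options is forbidden under the premises.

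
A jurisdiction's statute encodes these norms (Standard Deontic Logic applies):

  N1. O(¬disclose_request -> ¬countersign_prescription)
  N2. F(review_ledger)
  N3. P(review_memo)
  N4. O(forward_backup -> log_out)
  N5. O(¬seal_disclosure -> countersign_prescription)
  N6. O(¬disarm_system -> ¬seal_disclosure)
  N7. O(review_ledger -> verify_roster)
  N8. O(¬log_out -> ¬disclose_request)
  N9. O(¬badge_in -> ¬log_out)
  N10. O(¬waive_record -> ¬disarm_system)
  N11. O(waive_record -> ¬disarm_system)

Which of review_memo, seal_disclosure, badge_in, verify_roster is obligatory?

Premises 10 and 11 cover both cases: O(¬waive_record -> ¬disarm_system) and O(waive_record -> ¬disarm_system). Since ¬waive_record ∨ waive_record is a tautology, O(¬disarm_system) follows.
Premise 6 is O(¬disarm_system -> ¬seal_disclosure); since O(¬disarm_system), deontic closure gives O(¬seal_disclosure).
From O(¬seal_disclosure) and premise 5, O(¬seal_disclosure -> countersign_prescription), we obtain O(countersign_prescription).
Premise 1, O(¬disclose_request -> ¬countersign_prescription), contraposes to O(countersign_prescription -> disclose_request); with O(countersign_prescription) we get O(disclose_request).
The contrapositive of premise 8 (O(¬log_out -> ¬disclose_request)) is O(disclose_request -> log_out), and O(disclose_request) is already established, so O(log_out).
The contrapositive of premise 9 (O(¬badge_in -> ¬log_out)) is O(log_out -> badge_in), and O(log_out) is already established, so O(badge_in).
So O(badge_in) holds — badge_in is obligatory. None of the other listed options is made obligatory by any chain of premises.

badge_in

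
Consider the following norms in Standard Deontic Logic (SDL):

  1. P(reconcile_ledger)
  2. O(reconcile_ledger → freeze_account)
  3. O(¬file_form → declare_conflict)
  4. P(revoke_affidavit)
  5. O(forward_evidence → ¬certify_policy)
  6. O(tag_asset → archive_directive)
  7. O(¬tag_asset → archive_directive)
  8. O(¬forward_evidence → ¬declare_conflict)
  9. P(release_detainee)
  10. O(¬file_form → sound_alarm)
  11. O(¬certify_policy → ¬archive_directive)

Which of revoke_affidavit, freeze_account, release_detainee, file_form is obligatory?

file_form

Premises 7 and 6 are O(¬tag_asset → archive_directive) and O(tag_asset → archive_directive); every ideal world satisfies ¬tag_asset or tag_asset, so in either case archive_directive holds — hence O(archive_directive).
Premise 11 is O(¬certify_policy → ¬archive_directive); contrapositively O(archive_directive → certify_policy). Since O(archive_directive) holds, K gives O(certify_policy).
The contrapositive of premise 5 (O(forward_evidence → ¬certify_policy)) is O(certify_policy → ¬forward_evidence), and O(certify_policy) is already established, so O(¬forward_evidence).
Applying K to premise 8 (O(¬forward_evidence → ¬declare_conflict)) and O(¬forward_evidence) yields O(¬declare_conflict).
Premise 3 is O(¬file_form → declare_conflict); contrapositively O(¬declare_conflict → file_form). Since O(¬declare_conflict) holds, K gives O(file_form).
So O(file_form) holds — file_form is obligatory. None of the other listed options is made obligatory by any chain of premises.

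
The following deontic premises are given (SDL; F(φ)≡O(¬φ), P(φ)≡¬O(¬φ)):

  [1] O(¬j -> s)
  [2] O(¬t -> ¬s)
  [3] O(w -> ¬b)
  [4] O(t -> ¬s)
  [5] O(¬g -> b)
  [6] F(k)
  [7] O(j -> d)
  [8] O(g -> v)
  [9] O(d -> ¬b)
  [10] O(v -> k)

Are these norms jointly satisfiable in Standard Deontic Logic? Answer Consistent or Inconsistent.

Premises 4 and 2 cover both cases: O(t -> ¬s) and O(¬t -> ¬s). Since t ∨ ¬t is a tautology, O(¬s) follows.
The contrapositive of premise 1 (O(¬j -> s)) is O(¬s -> j), and O(¬s) is already established, so O(j).
Applying K to premise 7 (O(j -> d)) and O(j) yields O(d).
From O(d) and premise 9, O(d -> ¬b), we obtain O(¬b).
The contrapositive of premise 5 (O(¬g -> b)) is O(¬b -> g), and O(¬b) is already established, so O(g).
From O(g) and premise 8, O(g -> v), we obtain O(v).
Applying K to premise 10 (O(v -> k)) and O(v) yields O(k).
But premise 6, F(k), means O(¬k).
We now have both O(k) and O(¬k) — k is simultaneously obligatory and forbidden, violating the D-axiom.

Inconsistent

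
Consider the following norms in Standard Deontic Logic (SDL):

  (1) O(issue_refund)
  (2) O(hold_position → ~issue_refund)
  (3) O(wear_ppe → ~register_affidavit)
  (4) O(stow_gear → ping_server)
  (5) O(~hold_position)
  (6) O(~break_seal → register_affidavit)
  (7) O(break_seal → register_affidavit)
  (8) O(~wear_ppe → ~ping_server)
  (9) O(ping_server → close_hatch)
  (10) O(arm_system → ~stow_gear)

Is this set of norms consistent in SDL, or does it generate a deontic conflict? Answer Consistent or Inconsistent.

Premise 2 is O(hold_position → ~issue_refund), but O(hold_position) is not derivable from the premises, so it does not yield O(~issue_refund).
So O(~issue_refund) is not derivable, and the apparent clash with O(issue_refund) does not arise.
A world satisfying every obligation exists (e.g. arm_system=false, break_seal=false, close_hatch=false, hold_position=false, issue_refund=true, ping_server=false, register_affidavit=true, stow_gear=false, wear_ppe=false); no atom is both obligatory and forbidden, so the set is consistent.

Consistent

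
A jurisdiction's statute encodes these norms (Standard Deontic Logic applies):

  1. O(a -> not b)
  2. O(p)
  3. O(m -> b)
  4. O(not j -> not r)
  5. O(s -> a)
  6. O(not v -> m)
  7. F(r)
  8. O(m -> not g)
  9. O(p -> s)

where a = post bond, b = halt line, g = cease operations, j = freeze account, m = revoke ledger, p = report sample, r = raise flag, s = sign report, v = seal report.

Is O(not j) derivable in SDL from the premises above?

No

Premise 4 is O(not j -> not r); even if O(not r) held, inferring O(not j) would be affirming the consequent — invalid.
No other premise forces O(not j). An ideal world satisfying every premise can still have not j false, so O(not j) is not derivable.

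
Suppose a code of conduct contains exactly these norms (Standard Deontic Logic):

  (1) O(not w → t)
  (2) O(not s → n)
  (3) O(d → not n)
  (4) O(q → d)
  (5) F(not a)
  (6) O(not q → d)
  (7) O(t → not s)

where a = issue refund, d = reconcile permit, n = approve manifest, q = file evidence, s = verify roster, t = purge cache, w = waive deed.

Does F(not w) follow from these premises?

Yes

Premises 6 and 4 are O(not q → d) and O(q → d); every ideal world satisfies not q or q, so in either case d holds — hence O(d).
With premise 3, O(d → not n), the K-axiom yields O(not n).
Premise 2, O(not s → n), contraposes to O(not n → s); with O(not n) we get O(s).
Premise 7 is O(t → not s); contrapositively O(s → not t). Since O(s) holds, K gives O(not t).
The contrapositive of premise 1 (O(not w → t)) is O(not t → w), and O(not t) is already established, so O(w).
Premise 5 does not contribute to this derivation.
So O(w) holds, i.e. F(not w). The claim follows.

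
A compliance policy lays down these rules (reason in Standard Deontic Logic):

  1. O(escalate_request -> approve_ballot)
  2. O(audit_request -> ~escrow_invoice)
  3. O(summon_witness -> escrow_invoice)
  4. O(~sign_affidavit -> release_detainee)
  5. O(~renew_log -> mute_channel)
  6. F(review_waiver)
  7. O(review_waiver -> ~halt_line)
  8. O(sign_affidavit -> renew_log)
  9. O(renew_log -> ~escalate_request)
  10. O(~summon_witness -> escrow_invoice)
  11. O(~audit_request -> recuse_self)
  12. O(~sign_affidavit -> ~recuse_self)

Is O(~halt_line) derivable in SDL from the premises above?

Premise 7 is O(review_waiver -> ~halt_line), but O(review_waiver) is not derivable from the premises, so it does not yield O(~halt_line).
No other premise forces O(~halt_line). An ideal world satisfying every premise can still have ~halt_line false, so O(~halt_line) is not derivable.

No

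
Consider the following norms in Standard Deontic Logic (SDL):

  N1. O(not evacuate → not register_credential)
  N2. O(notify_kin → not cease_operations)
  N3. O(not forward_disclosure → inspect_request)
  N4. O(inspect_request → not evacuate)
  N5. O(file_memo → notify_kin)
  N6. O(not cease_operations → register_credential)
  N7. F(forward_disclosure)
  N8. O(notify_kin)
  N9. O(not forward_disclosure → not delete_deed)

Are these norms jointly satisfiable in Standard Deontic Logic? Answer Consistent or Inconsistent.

Inconsistent

Premise 8 states O(notify_kin) outright.
With premise 2, O(notify_kin → not cease_operations), the K-axiom yields O(not cease_operations).
Premise 6 is O(not cease_operations → register_credential); since O(not cease_operations), deontic closure gives O(register_credential).
Premise 1, O(not evacuate → not register_credential), contraposes to O(register_credential → evacuate); with O(register_credential) we get O(evacuate).
Premise 4 is O(inspect_request → not evacuate); contrapositively O(evacuate → not inspect_request). Since O(evacuate) holds, K gives O(not inspect_request).
Premise 3, O(not forward_disclosure → inspect_request), contraposes to O(not inspect_request → forward_disclosure); with O(not inspect_request) we get O(forward_disclosure).
Yet premise 7 is F(forward_disclosure), i.e. O(not forward_disclosure).
We now have both O(forward_disclosure) and O(not forward_disclosure) — forward_disclosure is simultaneously obligatory and forbidden, violating the D-axiom.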